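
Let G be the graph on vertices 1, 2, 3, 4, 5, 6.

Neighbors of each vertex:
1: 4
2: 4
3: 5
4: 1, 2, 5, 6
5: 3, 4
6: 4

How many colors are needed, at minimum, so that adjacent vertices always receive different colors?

2

4 and 6 are adjacent, so at least 2 colors are needed.
2 colors suffice: color red → {3, 4}; color blue → {1, 2, 5, 6}. Every edge joins two different colors.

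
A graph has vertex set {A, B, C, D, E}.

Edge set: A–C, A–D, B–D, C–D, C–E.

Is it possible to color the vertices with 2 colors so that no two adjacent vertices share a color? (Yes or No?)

A, C, D are pairwise adjacent, so at least 3 colors are needed.
So 2 colors are not enough.

No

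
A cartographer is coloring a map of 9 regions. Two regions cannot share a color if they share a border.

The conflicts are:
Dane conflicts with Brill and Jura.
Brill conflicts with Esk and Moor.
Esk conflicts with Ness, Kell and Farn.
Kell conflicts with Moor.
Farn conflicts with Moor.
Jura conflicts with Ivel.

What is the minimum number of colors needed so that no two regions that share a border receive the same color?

2

Jura and Ivel conflict, so at least 2 colors are needed.
2 colors suffice: color 1 → {Dane, Esk, Moor, Ivel}; color 2 → {Brill, Ness, Kell, Farn, Jura}. No two conflicting regions share a color.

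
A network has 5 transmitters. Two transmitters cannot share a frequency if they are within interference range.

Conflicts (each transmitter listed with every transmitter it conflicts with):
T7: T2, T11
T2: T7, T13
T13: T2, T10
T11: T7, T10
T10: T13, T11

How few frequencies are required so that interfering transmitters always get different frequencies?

3

The cycle T13-T10-T11-T7-T2-T13 has odd length 5, so it cannot be 2-colored; at least 3 frequencies are needed.
3 frequencies suffice: T7=2, T2=1, T13=3, T11=1, T10=2. Each listed conflict is separated.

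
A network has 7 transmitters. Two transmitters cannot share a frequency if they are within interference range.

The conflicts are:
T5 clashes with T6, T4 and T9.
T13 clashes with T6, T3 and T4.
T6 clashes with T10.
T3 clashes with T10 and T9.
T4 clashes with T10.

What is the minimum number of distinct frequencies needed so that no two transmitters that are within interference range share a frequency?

The cycle T4-T5-T9-T3-T10-T4 has odd length 5, so it cannot be 2-colored; at least 3 frequencies are needed.
3 frequencies suffice: T5=1, T13=1, T6=2, T3=2, T4=2, T10=1, T9=3. Every pair that conflicts lands in different frequencies.

3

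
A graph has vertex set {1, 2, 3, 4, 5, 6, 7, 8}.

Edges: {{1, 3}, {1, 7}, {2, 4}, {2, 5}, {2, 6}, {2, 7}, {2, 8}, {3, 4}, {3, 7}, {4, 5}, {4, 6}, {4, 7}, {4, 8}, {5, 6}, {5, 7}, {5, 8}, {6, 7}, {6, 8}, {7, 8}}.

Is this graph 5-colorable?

2, 4, 5, 6, 7, 8 form a clique, so at least 6 colors are needed.
So 5 colors are not enough.

No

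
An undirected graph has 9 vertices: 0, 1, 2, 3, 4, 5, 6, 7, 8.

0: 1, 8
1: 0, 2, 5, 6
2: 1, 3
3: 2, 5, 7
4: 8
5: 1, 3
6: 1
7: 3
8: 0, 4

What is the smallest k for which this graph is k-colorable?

2

1 and 6 are adjacent, so at least 2 colors are needed.
A valid assignment using 2 colors: 0=b, 1=a, 2=b, 3=a, 4=b, 5=b, 6=b, 7=b, 8=a. Every edge joins two different colors.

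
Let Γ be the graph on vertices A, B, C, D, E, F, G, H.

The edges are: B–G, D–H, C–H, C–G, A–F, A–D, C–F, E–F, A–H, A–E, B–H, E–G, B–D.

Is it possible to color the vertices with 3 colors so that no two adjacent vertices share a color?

The chromatic number is 3. A, E, F are mutually adjacent, so at least 3 colors are needed.
3 colors suffice: A=1, B=1, C=1, D=3, E=3, F=2, G=2, H=2.
That is already a proper 3-coloring.

Yes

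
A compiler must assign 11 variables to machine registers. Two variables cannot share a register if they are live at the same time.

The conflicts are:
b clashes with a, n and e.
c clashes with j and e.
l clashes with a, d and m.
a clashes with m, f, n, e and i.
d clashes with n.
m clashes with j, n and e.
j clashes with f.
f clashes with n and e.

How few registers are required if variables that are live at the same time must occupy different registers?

3

b, a, e are mutually in conflict, so at least 3 registers are needed.
3 registers suffice: b=2, c=2, l=3, a=1, d=1, m=2, j=1, f=2, n=3, e=3, i=2. Every pair that conflicts lands in different registers.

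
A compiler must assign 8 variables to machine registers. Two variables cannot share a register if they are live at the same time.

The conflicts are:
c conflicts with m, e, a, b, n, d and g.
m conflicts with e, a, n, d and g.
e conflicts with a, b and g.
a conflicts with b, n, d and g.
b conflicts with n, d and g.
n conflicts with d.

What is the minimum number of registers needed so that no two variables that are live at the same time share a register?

c, m, e, a, g all conflict with each other, so at least 5 registers are needed.
5 registers suffice: c=1, m=3, e=4, a=2, b=3, n=5, d=4, g=5. Each listed conflict is separated.

5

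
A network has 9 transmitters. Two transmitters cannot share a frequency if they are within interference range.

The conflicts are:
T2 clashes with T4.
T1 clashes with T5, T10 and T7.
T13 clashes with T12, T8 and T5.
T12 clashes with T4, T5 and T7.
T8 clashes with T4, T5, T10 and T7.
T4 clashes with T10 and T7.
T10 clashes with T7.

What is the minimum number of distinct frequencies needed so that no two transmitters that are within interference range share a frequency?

4

T8, T4, T10, T7 pairwise conflict, so at least 4 frequencies are needed.
4 frequencies suffice: T2=1, T1=2, T13=3, T12=2, T8=2, T4=3, T5=1, T10=4, T7=1. Every pair that conflicts lands in different frequencies.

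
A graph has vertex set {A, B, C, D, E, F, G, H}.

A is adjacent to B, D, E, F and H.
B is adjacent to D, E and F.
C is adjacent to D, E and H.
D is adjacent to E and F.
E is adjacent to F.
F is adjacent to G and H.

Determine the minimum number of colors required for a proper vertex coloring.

A, B, D, E, F are mutually adjacent (a clique of size 5), so at least 5 colors are needed.
5 colors suffice: color 1 → {C, F}; color 2 → {E, G, H}; color 3 → {A}; color 4 → {D}; color 5 → {B}. Each edge has distinct colors on its endpoints.

5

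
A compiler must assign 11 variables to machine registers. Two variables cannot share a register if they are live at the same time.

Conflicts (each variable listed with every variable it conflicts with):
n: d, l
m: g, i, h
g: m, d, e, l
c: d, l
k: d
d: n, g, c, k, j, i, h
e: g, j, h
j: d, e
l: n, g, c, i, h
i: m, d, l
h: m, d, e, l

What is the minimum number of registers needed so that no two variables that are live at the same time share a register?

2

c and d conflict, so at least 2 registers are needed.
2 registers suffice: register 1 → {m, d, e, l}; register 2 → {n, g, c, k, j, i, h}. Every pair that conflicts lands in different registers.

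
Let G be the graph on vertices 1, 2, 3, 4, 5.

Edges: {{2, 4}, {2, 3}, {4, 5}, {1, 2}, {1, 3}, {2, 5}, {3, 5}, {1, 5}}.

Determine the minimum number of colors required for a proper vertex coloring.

4

1, 2, 3, 5 are mutually adjacent (a clique of size 4), so at least 4 colors are needed.
One proper 4-coloring: 1=yellow, 2=red, 3=green, 4=green, 5=blue. Each edge has distinct colors on its endpoints.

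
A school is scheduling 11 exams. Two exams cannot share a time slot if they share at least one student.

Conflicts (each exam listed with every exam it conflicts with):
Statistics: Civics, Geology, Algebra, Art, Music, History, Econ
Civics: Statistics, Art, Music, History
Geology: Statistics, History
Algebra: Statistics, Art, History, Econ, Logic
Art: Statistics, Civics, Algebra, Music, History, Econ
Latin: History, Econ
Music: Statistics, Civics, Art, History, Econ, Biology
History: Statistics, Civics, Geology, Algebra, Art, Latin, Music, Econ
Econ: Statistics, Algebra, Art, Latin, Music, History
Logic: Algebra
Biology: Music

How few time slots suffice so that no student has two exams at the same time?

5

Statistics, Civics, Art, Music, History pairwise conflict, so at least 5 time slots are needed.
5 time slots suffice: Statistics=2, Civics=4, Geology=3, Algebra=3, Art=5, Latin=2, Music=3, History=1, Econ=4, Logic=1, Biology=1. Each listed conflict is separated.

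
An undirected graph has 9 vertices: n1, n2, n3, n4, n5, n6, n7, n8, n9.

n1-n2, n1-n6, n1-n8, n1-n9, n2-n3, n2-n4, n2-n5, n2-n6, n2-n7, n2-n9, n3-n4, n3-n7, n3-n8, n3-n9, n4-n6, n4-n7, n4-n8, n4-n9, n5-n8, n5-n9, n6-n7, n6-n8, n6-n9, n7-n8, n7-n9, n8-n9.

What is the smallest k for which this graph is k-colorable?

n2, n4, n6, n7, n9 form a clique, so at least 5 colors are needed.
5 colors suffice: color 1 → {n9}; color 2 → {n2, n8}; color 3 → {n3, n5, n6}; color 4 → {n1, n7}; color 5 → {n4}. Every edge joins two different colors.

5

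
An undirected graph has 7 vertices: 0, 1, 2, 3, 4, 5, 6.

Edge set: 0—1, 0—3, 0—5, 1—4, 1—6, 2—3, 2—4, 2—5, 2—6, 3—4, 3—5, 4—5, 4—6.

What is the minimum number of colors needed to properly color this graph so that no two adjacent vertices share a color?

4

2, 3, 4, 5 are pairwise adjacent (a clique of size 4), so at least 4 colors are needed.
4 colors suffice: color red → {0, 4}; color blue → {1, 2}; color green → {3, 6}; color yellow → {5}. Every edge joins two different colors.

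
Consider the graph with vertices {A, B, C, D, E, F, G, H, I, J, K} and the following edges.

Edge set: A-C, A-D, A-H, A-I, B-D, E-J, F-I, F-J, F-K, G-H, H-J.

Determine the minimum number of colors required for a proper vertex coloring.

The cycle H-J-F-I-A-H has odd length 5, so it cannot be 2-colored; at least 3 colors are needed.
3 colors suffice: A=1, B=1, C=2, D=2, E=1, F=1, G=1, H=2, I=2, J=3, K=2. Each edge has distinct colors on its endpoints.

3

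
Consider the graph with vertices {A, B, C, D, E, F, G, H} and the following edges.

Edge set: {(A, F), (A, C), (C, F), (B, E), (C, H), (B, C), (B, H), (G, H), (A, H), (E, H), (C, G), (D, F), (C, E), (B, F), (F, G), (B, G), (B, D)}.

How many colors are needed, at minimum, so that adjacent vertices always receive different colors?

B, C, E, H are pairwise adjacent (a clique of size 4), so at least 4 colors are needed.
4 colors suffice: color red → {C, D}; color blue → {A, B}; color green → {F, H}; color yellow → {E, G}. Each edge has distinct colors on its endpoints.

4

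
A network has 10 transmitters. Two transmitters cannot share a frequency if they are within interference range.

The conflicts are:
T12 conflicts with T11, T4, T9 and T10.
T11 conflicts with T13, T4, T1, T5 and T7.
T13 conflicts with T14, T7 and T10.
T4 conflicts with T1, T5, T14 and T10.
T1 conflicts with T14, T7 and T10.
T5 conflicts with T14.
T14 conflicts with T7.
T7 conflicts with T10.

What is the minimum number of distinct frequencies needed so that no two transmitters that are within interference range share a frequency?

T4, T1, T10 all conflict with each other, so at least 3 frequencies are needed.
3 frequencies suffice: frequency 1 → {T11, T9, T14, T10}; frequency 2 → {T4, T7}; frequency 3 → {T12, T13, T1, T5}. No two conflicting transmitters share a frequency.

3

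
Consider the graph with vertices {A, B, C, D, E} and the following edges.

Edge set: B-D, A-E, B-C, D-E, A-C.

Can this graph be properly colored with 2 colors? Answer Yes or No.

The cycle B-D-E-A-C-B has odd length 5, so it cannot be 2-colored; at least 3 colors are needed.
So 2 colors are not enough.

No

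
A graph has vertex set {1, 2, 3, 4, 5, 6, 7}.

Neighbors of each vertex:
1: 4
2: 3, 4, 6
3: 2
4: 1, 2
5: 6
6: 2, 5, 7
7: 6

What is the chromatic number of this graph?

2

6 and 7 are adjacent, so at least 2 colors are needed.
2 colors suffice: color a → {3, 4, 6}; color b → {1, 2, 5, 7}. Every edge joins two different colors.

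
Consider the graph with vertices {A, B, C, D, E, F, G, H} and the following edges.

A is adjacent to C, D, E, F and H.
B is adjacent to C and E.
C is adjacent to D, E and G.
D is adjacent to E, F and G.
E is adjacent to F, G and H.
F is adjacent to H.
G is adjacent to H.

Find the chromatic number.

A, D, E, F are mutually adjacent (a clique of size 4), so at least 4 colors are needed.
A valid assignment using 4 colors: A=yellow, B=blue, C=green, D=blue, E=red, F=green, G=yellow, H=blue. Each edge has distinct colors on its endpoints.

4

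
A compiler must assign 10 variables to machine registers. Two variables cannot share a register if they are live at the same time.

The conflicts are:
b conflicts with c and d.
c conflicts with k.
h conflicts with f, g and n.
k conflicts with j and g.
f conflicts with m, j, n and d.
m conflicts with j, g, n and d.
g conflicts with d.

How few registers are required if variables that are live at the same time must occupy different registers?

3

m, g, d are mutually in conflict, so at least 3 registers are needed.
3 registers suffice: b=1, c=2, h=1, k=1, f=2, m=1, j=3, g=2, n=3, d=3. Each listed conflict is separated.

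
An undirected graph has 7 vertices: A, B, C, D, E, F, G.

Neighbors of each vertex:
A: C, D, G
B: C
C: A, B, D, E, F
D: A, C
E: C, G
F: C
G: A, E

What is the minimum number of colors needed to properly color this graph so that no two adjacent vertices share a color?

3

A, C, D form a triangle, so at least 3 colors are needed.
3 colors suffice: color 1 → {C, G}; color 2 → {A, B, E, F}; color 3 → {D}. Each edge has distinct colors on its endpoints.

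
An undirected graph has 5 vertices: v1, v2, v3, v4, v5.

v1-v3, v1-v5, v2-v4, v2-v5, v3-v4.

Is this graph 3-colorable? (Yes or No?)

The chromatic number is 3. The cycle v2-v5-v1-v3-v4-v2 has odd length 5, so it cannot be 2-colored; at least 3 colors are needed.
3 colors suffice: color red → {v1, v2}; color blue → {v4, v5}; color green → {v3}.
That is already a proper 3-coloring.

Yes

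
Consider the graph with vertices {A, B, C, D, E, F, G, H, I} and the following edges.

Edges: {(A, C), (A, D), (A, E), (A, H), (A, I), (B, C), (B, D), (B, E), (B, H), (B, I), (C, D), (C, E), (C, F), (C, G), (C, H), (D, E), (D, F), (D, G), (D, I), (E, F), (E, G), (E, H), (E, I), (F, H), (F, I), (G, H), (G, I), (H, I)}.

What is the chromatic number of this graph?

4

D, E, F, I form a clique, so at least 4 colors are needed.
One proper 4-coloring: A=4, B=4, C=3, D=2, E=1, F=4, G=4, H=2, I=3. No two adjacent vertices share a color.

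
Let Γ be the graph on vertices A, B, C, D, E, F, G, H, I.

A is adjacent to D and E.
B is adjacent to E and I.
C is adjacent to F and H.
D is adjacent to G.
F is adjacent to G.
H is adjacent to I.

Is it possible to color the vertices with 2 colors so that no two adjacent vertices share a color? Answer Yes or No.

The cycle I-B-E-A-D-G-F-C-H-I has odd length 9, so it cannot be 2-colored; at least 3 colors are needed.
So 2 colors are not enough.

No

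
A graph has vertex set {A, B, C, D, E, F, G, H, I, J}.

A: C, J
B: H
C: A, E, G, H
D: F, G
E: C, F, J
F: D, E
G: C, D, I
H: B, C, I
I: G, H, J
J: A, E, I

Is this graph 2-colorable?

The cycle E-C-G-D-F-E has odd length 5, so it cannot be 2-colored; at least 3 colors are needed.
So 2 colors are not enough.

No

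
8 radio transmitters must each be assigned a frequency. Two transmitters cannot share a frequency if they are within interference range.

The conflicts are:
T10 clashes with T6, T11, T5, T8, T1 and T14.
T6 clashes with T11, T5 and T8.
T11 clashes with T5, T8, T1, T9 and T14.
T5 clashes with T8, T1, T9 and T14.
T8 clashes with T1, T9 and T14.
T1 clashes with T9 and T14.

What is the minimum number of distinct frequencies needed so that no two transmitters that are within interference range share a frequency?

T10, T11, T5, T8, T1, T14 all conflict with each other, so at least 6 frequencies are needed.
6 frequencies suffice: frequency 1 → {T5}; frequency 2 → {T11}; frequency 3 → {T8}; frequency 4 → {T10, T9}; frequency 5 → {T6, T1}; frequency 6 → {T14}. Each listed conflict is separated.

6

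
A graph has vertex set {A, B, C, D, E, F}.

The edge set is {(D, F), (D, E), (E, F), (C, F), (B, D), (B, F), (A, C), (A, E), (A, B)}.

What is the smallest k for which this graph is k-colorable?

3

D, E, F form a triangle, so at least 3 colors are needed.
3 colors suffice: color red → {A, F}; color blue → {B, C, E}; color green → {D}. Each edge has distinct colors on its endpoints.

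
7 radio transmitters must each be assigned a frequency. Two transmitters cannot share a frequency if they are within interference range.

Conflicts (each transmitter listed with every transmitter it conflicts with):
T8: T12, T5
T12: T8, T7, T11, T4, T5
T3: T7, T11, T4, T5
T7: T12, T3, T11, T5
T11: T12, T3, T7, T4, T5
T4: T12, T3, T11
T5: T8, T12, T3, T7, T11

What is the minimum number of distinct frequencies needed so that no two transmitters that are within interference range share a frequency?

T3, T7, T11, T5 pairwise conflict, so at least 4 frequencies are needed.
Using 4 frequencies: T8=1, T12=3, T3=3, T7=4, T11=1, T4=2, T5=2. Each listed conflict is separated.

4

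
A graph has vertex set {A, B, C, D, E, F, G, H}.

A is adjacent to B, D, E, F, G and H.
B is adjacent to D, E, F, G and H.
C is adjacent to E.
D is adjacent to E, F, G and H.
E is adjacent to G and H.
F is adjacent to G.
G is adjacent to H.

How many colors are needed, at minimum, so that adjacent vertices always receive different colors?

6

A, B, D, E, G, H form a clique, so at least 6 colors are needed.
6 colors suffice: color 1 → {C, D}; color 2 → {A}; color 3 → {B}; color 4 → {G}; color 5 → {E, F}; color 6 → {H}. Every edge joins two different colors.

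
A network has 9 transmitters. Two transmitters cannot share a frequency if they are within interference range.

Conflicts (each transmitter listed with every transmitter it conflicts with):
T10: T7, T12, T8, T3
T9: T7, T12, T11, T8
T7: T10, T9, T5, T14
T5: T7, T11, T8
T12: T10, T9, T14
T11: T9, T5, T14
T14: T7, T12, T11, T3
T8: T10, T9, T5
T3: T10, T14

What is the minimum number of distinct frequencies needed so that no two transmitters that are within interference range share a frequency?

T12 and T14 conflict, so at least 2 frequencies are needed.
A valid assignment using 2 frequencies: T10=1, T9=1, T7=2, T5=1, T12=2, T11=2, T14=1, T8=2, T3=2. Each listed conflict is separated.

2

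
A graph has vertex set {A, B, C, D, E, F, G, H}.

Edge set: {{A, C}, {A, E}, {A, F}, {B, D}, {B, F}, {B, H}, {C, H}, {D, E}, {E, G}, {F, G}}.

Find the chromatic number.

3

The cycle B-D-E-G-F-B has odd length 5, so it cannot be 2-colored; at least 3 colors are needed.
3 colors suffice: color 1 → {C, E, F}; color 2 → {A, B, G}; color 3 → {D, H}. Each edge has distinct colors on its endpoints.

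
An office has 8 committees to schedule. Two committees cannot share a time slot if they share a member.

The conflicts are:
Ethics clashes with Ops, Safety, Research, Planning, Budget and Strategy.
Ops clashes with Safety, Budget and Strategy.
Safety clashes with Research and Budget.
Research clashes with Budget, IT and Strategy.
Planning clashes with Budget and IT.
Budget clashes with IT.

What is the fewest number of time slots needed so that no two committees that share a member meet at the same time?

Ethics, Safety, Research, Budget all conflict with each other, so at least 4 time slots are needed.
4 time slots suffice: time slot 1 → {Budget, Strategy}; time slot 2 → {Ethics, IT}; time slot 3 → {Ops, Research, Planning}; time slot 4 → {Safety}. Each listed conflict is separated.

4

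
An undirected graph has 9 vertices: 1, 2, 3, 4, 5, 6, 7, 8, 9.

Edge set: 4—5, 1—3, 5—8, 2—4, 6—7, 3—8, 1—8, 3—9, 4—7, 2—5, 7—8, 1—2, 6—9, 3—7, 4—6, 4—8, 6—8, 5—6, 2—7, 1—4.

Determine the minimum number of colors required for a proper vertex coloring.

4, 5, 6, 8 form a clique, so at least 4 colors are needed.
One proper 4-coloring: 1=c, 2=b, 3=a, 4=a, 5=d, 6=c, 7=d, 8=b, 9=b. Each edge has distinct colors on its endpoints.

4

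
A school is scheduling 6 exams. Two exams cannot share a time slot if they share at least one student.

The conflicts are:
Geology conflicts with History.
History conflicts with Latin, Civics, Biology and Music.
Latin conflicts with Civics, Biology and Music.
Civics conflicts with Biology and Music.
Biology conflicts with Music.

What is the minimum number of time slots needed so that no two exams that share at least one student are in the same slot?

History, Latin, Civics, Biology, Music are mutually in conflict, so at least 5 time slots are needed.
Using 5 time slots: Geology=2, History=1, Latin=3, Civics=5, Biology=2, Music=4. Every pair that conflicts lands in different time slots.

5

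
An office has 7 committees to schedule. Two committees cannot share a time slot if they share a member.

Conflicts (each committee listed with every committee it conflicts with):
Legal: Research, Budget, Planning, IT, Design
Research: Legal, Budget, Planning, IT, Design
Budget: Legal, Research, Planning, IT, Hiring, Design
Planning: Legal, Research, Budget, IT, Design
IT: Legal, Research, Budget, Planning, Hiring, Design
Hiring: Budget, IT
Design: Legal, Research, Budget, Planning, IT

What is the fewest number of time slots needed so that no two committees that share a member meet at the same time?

Legal, Research, Budget, Planning, IT, Design pairwise conflict, so at least 6 time slots are needed.
Using 6 time slots: Legal=6, Research=3, Budget=1, Planning=5, IT=2, Hiring=3, Design=4. No two conflicting committees share a time slot.

6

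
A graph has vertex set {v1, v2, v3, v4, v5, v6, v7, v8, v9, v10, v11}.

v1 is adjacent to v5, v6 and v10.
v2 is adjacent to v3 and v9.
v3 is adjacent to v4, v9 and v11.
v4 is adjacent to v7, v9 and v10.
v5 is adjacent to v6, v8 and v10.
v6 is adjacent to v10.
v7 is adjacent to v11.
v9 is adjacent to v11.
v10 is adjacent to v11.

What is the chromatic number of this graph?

v1, v5, v6, v10 are mutually adjacent (a clique of size 4), so at least 4 colors are needed.
4 colors suffice: color 1 → {v3, v7, v8, v10}; color 2 → {v2, v4, v5, v11}; color 3 → {v1, v9}; color 4 → {v6}. Every edge joins two different colors.

4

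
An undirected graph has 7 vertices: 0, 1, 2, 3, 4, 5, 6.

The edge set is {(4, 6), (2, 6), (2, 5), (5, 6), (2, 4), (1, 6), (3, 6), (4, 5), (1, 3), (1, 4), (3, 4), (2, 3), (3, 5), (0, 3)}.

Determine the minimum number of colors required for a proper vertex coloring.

2, 3, 4, 5, 6 form a clique, so at least 5 colors are needed.
5 colors suffice: 0=blue, 1=yellow, 2=purple, 3=red, 4=blue, 5=yellow, 6=green. Each edge has distinct colors on its endpoints.

5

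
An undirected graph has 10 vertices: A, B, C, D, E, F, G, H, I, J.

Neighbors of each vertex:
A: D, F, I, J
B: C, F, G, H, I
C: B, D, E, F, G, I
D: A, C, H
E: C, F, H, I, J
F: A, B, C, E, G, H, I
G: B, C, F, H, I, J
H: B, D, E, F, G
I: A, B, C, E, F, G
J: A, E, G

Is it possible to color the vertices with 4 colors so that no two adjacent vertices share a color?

B, C, F, G, I form a clique, so at least 5 colors are needed.
So 4 colors are not enough.

No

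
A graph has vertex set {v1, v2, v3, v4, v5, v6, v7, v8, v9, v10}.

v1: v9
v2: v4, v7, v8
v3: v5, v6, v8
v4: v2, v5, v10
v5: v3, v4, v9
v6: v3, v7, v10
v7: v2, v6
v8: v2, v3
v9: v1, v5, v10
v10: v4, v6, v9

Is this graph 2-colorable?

The cycle v5-v3-v8-v2-v4-v5 has odd length 5, so it cannot be 2-colored; at least 3 colors are needed.
So 2 colors are not enough.

No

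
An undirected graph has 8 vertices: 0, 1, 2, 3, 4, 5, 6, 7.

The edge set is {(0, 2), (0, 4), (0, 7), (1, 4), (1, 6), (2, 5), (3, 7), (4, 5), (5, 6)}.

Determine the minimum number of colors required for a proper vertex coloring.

4 and 5 are adjacent, so at least 2 colors are needed.
A valid assignment using 2 colors: 0=red, 1=red, 2=blue, 3=red, 4=blue, 5=red, 6=blue, 7=blue. Each edge has distinct colors on its endpoints.

2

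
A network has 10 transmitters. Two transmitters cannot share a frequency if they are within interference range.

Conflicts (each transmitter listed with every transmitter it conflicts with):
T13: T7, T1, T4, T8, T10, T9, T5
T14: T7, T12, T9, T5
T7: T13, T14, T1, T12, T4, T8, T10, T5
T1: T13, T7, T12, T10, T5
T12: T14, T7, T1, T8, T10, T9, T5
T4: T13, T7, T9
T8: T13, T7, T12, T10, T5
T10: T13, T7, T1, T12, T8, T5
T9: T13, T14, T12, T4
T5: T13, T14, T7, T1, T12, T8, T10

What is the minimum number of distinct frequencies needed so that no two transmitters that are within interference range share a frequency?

5

T13, T7, T1, T10, T5 are mutually in conflict, so at least 5 frequencies are needed.
Using 5 frequencies: T13=2, T14=4, T7=1, T1=5, T12=2, T4=3, T8=5, T10=4, T9=1, T5=3. No two conflicting transmitters share a frequency.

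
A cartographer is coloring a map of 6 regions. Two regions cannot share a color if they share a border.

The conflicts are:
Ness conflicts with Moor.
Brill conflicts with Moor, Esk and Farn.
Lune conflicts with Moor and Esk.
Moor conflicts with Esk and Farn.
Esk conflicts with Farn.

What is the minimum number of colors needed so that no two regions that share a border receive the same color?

4

Brill, Moor, Esk, Farn are mutually in conflict, so at least 4 colors are needed.
One proper 4-coloring: Ness=2, Brill=4, Lune=3, Moor=1, Esk=2, Farn=3. No two conflicting regions share a color.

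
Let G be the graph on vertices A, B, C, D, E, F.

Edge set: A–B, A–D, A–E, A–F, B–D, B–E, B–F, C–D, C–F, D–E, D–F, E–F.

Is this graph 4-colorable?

A, B, D, E, F form a clique, so at least 5 colors are needed.
So 4 colors are not enough.

No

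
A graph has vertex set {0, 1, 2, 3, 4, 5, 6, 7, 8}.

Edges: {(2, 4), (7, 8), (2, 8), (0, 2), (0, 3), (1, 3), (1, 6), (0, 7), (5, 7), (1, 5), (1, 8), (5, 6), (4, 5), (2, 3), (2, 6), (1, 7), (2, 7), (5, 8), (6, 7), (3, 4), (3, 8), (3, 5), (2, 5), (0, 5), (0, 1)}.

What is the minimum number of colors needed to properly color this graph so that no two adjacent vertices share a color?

2, 3, 4, 5 are pairwise adjacent (a clique of size 4), so at least 4 colors are needed.
4 colors suffice: color red → {5}; color blue → {1, 2}; color green → {3, 7}; color yellow → {0, 4, 6, 8}. No two adjacent vertices share a color.

4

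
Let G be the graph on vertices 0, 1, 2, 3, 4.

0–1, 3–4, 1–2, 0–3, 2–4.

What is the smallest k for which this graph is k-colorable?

3

The cycle 4-3-0-1-2-4 has odd length 5, so it cannot be 2-colored; at least 3 colors are needed.
3 colors suffice: color a → {0, 2}; color b → {1, 3}; color c → {4}. Every edge joins two different colors.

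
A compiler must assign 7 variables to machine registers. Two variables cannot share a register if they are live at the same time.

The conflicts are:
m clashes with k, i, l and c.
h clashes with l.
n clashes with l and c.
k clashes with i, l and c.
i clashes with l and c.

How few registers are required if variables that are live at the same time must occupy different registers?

4

m, k, i, l all conflict with each other, so at least 4 registers are needed.
Using 4 registers: m=2, h=2, n=2, k=4, i=3, l=1, c=1. No two conflicting variables share a register.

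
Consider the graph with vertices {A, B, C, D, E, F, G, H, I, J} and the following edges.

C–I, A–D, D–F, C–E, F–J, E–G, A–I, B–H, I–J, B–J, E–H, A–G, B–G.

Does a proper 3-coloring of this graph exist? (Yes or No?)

The chromatic number is 3. The cycle I-J-F-D-A-I has odd length 5, so it cannot be 2-colored; at least 3 colors are needed.
3 colors suffice: color 1 → {C, D, G, H, J}; color 2 → {B, E, F, I}; color 3 → {A}.
That is already a proper 3-coloring.

Yes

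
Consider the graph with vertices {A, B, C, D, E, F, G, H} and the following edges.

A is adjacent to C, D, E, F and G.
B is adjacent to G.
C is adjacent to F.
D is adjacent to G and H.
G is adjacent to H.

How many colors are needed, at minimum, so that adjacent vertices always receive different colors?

A, C, F form a triangle, so at least 3 colors are needed.
3 colors suffice: color 1 → {A, B, H}; color 2 → {E, F, G}; color 3 → {C, D}. Each edge has distinct colors on its endpoints.

3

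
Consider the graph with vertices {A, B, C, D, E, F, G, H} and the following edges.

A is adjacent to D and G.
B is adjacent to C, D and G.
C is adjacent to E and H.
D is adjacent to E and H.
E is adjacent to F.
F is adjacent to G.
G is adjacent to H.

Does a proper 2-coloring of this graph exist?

No

The cycle E-D-B-G-F-E has odd length 5, so it cannot be 2-colored; at least 3 colors are needed.
So 2 colors are not enough.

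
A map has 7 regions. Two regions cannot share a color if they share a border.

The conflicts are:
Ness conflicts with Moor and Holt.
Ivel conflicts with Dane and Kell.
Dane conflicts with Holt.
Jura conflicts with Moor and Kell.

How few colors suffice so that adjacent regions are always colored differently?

The cycle Holt-Dane-Ivel-Kell-Jura-Moor-Ness-Holt has odd length 7, so it cannot be 2-colored; at least 3 colors are needed.
3 colors suffice: color 1 → {Moor, Holt, Kell}; color 2 → {Ness, Dane, Jura}; color 3 → {Ivel}. No two conflicting regions share a color.

3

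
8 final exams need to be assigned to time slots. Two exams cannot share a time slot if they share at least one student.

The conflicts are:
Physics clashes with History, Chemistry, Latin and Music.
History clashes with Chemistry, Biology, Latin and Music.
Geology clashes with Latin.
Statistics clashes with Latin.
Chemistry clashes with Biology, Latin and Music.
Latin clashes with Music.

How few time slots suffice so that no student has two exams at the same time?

5

Physics, History, Chemistry, Latin, Music are mutually in conflict, so at least 5 time slots are needed.
Using 5 time slots: Physics=4, History=2, Geology=2, Statistics=2, Chemistry=3, Biology=1, Latin=1, Music=5. No two conflicting exams share a time slot.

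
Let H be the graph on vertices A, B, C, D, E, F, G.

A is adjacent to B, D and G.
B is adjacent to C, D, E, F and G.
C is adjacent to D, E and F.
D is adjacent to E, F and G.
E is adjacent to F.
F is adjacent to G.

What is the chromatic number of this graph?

B, C, D, E, F are mutually adjacent (a clique of size 5), so at least 5 colors are needed.
A valid assignment using 5 colors: A=3, B=1, C=5, D=2, E=4, F=3, G=4. Every edge joins two different colors.

5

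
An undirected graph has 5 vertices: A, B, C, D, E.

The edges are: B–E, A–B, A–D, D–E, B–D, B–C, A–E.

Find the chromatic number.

4

A, B, D, E form a clique, so at least 4 colors are needed.
4 colors suffice: color 1 → {B}; color 2 → {A, C}; color 3 → {E}; color 4 → {D}. No two adjacent vertices share a color.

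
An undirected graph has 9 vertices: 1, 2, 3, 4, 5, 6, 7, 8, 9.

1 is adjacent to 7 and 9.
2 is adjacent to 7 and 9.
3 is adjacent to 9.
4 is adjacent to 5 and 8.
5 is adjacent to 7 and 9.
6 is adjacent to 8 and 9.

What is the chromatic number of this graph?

The cycle 6-9-5-4-8-6 has odd length 5, so it cannot be 2-colored; at least 3 colors are needed.
3 colors suffice: color a → {4, 7, 9}; color b → {1, 2, 3, 5, 6}; color c → {8}. Each edge has distinct colors on its endpoints.

3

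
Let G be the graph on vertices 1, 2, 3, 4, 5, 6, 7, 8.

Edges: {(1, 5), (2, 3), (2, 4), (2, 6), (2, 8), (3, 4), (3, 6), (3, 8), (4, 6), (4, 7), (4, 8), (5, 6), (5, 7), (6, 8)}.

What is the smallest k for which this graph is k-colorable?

5

2, 3, 4, 6, 8 are pairwise adjacent (a clique of size 5), so at least 5 colors are needed.
5 colors suffice: 1=b, 2=e, 3=c, 4=a, 5=a, 6=b, 7=b, 8=d. No two adjacent vertices share a color.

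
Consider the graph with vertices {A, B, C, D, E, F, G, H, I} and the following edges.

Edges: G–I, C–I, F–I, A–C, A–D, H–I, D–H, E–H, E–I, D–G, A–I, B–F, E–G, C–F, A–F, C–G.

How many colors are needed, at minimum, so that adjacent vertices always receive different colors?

A, C, F, I form a clique, so at least 4 colors are needed.
One proper 4-coloring: A=yellow, B=red, C=green, D=red, E=green, F=blue, G=blue, H=blue, I=red. Each edge has distinct colors on its endpoints.

4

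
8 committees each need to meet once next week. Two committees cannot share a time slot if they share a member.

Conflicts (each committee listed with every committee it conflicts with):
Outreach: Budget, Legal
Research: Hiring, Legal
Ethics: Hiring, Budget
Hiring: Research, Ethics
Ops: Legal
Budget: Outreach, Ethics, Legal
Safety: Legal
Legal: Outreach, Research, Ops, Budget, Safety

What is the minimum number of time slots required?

3

Outreach, Budget, Legal all conflict with each other, so at least 3 time slots are needed.
A valid assignment using 3 time slots: Outreach=3, Research=2, Ethics=3, Hiring=1, Ops=2, Budget=2, Safety=2, Legal=1. Each listed conflict is separated.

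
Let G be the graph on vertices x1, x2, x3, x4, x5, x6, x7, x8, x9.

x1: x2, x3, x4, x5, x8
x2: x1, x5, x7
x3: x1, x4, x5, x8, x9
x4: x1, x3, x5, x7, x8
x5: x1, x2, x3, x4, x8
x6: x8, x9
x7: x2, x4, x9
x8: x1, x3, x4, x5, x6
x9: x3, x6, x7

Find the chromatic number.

x1, x3, x4, x5, x8 are mutually adjacent (a clique of size 5), so at least 5 colors are needed.
5 colors suffice: color red → {x2, x4, x9}; color blue → {x3, x6, x7}; color green → {x8}; color yellow → {x5}; color purple → {x1}. Each edge has distinct colors on its endpoints.

5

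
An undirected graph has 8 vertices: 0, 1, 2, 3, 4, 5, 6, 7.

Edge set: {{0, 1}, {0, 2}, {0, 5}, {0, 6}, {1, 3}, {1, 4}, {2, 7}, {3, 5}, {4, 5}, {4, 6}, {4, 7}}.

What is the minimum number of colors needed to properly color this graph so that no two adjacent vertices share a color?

3

The cycle 7-2-0-1-4-7 has odd length 5, so it cannot be 2-colored; at least 3 colors are needed.
One proper 3-coloring: 0=red, 1=blue, 2=blue, 3=red, 4=red, 5=blue, 6=blue, 7=green. Every edge joins two different colors.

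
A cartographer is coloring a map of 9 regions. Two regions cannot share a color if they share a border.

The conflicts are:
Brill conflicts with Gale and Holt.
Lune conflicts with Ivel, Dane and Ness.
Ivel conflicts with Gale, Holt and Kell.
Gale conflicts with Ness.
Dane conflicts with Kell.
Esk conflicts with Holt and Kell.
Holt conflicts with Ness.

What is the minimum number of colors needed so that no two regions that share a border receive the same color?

2

Brill and Holt conflict, so at least 2 colors are needed.
2 colors suffice: color 1 → {Lune, Gale, Holt, Kell}; color 2 → {Brill, Ivel, Dane, Esk, Ness}. Every pair that conflicts lands in different colors.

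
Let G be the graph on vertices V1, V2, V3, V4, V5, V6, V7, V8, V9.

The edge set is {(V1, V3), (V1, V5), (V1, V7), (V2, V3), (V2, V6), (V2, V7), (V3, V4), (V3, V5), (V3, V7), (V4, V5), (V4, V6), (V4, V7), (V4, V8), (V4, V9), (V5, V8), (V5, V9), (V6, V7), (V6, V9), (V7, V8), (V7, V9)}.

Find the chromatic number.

4

V4, V6, V7, V9 form a clique, so at least 4 colors are needed.
4 colors suffice: V1=2, V2=2, V3=3, V4=2, V5=1, V6=4, V7=1, V8=3, V9=3. Every edge joins two different colors.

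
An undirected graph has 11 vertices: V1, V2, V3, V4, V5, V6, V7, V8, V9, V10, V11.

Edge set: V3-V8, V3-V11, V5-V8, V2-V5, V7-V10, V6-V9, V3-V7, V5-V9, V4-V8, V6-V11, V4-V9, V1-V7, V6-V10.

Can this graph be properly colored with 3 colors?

The chromatic number is 3. The cycle V7-V10-V6-V11-V3-V7 has odd length 5, so it cannot be 2-colored; at least 3 colors are needed.
3 colors suffice: color 1 → {V2, V6, V7, V8}; color 2 → {V1, V3, V4, V5, V10}; color 3 → {V9, V11}.
That is already a proper 3-coloring.

Yes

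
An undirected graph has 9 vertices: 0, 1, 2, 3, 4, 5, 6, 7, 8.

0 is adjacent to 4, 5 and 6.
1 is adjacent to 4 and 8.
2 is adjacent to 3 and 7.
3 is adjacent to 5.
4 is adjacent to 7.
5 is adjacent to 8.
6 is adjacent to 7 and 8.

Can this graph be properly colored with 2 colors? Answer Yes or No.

No

The cycle 8-1-4-0-6-8 has odd length 5, so it cannot be 2-colored; at least 3 colors are needed.
So 2 colors are not enough.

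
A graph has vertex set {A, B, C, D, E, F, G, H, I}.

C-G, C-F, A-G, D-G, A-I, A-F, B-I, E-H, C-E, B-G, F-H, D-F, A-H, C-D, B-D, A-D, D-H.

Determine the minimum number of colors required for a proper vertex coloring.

A, D, F, H are pairwise adjacent (a clique of size 4), so at least 4 colors are needed.
4 colors suffice: color red → {D, E, I}; color blue → {A, B, C}; color green → {F, G}; color yellow → {H}. No two adjacent vertices share a color.

4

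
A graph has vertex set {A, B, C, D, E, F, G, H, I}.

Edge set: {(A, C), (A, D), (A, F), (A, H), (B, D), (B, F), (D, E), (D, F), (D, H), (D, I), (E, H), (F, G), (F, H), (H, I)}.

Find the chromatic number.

A, D, F, H are mutually adjacent (a clique of size 4), so at least 4 colors are needed.
A valid assignment using 4 colors: A=4, B=2, C=1, D=1, E=3, F=3, G=1, H=2, I=3. Every edge joins two different colors.

4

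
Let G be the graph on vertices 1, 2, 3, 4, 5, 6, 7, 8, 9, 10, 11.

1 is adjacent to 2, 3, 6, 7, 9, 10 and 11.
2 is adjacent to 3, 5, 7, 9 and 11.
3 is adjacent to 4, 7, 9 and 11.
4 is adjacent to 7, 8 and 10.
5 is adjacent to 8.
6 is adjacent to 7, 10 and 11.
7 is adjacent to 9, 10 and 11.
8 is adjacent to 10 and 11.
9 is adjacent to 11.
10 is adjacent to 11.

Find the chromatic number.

1, 2, 3, 7, 9, 11 are pairwise adjacent (a clique of size 6), so at least 6 colors are needed.
One proper 6-coloring: 1=green, 2=purple, 3=yellow, 4=red, 5=red, 6=purple, 7=blue, 8=blue, 9=orange, 10=yellow, 11=red. No two adjacent vertices share a color.

6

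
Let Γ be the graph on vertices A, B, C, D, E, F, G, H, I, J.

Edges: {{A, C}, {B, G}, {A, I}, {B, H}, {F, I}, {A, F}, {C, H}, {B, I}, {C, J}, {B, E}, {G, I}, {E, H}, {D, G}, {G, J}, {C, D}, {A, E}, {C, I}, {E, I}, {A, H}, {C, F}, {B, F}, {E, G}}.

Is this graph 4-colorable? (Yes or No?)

Yes

The chromatic number is 4. B, E, G, I are mutually adjacent (a clique of size 4), so at least 4 colors are needed.
A valid assignment using 4 colors: A=green, B=green, C=red, D=blue, E=red, F=yellow, G=yellow, H=blue, I=blue, J=blue.
That is already a proper 4-coloring.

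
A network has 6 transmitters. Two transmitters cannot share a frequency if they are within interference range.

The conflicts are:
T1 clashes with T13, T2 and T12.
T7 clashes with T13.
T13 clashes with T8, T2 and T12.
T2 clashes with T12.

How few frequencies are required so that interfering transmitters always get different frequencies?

4

T1, T13, T2, T12 are mutually in conflict, so at least 4 frequencies are needed.
4 frequencies suffice: frequency 1 → {T13}; frequency 2 → {T1, T7, T8}; frequency 3 → {T2}; frequency 4 → {T12}. Each listed conflict is separated.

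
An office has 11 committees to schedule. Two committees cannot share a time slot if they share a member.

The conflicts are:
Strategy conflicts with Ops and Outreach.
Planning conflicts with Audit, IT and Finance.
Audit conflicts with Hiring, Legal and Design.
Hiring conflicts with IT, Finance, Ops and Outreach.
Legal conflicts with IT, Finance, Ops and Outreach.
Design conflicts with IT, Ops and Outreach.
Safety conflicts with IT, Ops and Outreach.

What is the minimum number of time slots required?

2

Design and Ops conflict, so at least 2 time slots are needed.
A valid assignment using 2 time slots: Strategy=2, Planning=2, Audit=1, Hiring=2, Legal=2, Design=2, Safety=2, IT=1, Finance=1, Ops=1, Outreach=1. Every pair that conflicts lands in different time slots.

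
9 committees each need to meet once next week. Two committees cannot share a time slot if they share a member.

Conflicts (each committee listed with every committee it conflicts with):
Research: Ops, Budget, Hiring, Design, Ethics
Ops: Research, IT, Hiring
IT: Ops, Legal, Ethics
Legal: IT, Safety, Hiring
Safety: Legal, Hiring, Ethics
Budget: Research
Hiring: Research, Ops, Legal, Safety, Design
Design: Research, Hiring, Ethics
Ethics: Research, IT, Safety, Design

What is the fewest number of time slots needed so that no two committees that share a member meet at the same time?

Research, Design, Ethics pairwise conflict, so at least 3 time slots are needed.
3 time slots suffice: time slot 1 → {Research, IT, Safety}; time slot 2 → {Budget, Hiring, Ethics}; time slot 3 → {Ops, Legal, Design}. No two conflicting committees share a time slot.

3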